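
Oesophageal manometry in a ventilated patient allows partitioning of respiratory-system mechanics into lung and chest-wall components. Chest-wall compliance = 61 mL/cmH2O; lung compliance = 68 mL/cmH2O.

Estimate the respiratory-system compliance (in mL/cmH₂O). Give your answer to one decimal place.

Lung and chest wall are elastances in series: 1/Crs = 1/CL + 1/Ccw.
1/Crs = 1/68 + 1/61 = 0.0311.
Crs = 32.154 mL/cmH2O.

32.2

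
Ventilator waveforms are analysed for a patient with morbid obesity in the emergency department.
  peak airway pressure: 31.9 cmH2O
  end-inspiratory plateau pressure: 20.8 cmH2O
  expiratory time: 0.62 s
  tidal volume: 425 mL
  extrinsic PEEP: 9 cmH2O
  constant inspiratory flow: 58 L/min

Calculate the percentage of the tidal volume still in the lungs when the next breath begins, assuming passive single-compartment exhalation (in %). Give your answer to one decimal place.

Flow: 58 L/min ÷ 60 = 0.9667 L/s.
R = (PIP − Pplat)/V̇ = (31.9 − 20.8) / 0.9667 = 11.1/0.9667 = 11.482 cmH2O·s/L.
C = Vt/(Pplat − PEEP) = 425.0 / (20.8 − 9) = 425.0/11.8 = 36.017 mL/cmH2O.
τ = R × C = 11.482 × 0.03602 L/cmH2O = 0.4136 s.
Fraction remaining at end-expiration = e^(−Te/τ) = e^(−0.62/0.4136) = 0.2233 → 22.33%.

22.3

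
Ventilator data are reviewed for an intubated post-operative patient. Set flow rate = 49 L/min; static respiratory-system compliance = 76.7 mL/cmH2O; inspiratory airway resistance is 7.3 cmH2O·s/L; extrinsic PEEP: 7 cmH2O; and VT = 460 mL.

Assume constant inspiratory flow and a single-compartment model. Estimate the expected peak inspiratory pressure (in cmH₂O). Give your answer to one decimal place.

19.0

Flow: 49 L/min ÷ 60 = 0.8167 L/s.
Equation of motion (constant flow): PIP = Vt/C + R·V̇ + PEEP.
PIP = 460/76.7 + 7.3×0.8167 + 7 = 5.997 + 5.962 + 7 = 18.959 cmH2O.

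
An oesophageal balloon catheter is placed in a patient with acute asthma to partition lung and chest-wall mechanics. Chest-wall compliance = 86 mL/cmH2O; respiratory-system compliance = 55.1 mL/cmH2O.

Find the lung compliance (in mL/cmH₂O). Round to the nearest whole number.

153

1/CL = 1/Crs − 1/Ccw.
1/CL = 1/55.1 − 1/86 = 0.006521.
CL = 153.35 mL/cmH2O.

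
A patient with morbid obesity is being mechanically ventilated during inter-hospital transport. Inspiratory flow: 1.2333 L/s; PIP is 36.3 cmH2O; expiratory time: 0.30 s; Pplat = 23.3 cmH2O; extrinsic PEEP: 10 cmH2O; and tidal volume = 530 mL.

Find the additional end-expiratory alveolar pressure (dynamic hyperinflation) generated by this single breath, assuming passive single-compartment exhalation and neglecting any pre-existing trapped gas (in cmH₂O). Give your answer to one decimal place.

R = (PIP − Pplat)/V̇ = (36.3 − 23.3) / 1.2333 = 13.0/1.2333 = 10.541 cmH2O·s/L.
C = Vt/(Pplat − PEEP) = 530.0 / (23.3 − 10) = 530.0/13.3 = 39.85 mL/cmH2O.
τ = R × C = 10.541 × 0.03985 L/cmH2O = 0.4201 s.
Fraction remaining = e^(−Te/τ) = e^(−0.30/0.4201) = 0.4896; trapped volume = 530.0 × 0.4896 = 259.49 mL.
Additional alveolar pressure from trapping ≈ V_trapped / C = 259.49 / 39.85 = 6.512 cmH2O.

6.5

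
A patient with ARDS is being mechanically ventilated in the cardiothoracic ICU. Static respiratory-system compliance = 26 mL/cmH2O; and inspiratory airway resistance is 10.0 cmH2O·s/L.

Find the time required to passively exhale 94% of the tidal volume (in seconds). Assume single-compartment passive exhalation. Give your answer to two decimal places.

0.73

τ = R × C = 10.0 × 26 mL/cmH2O = 10.0 × 0.026 L/cmH2O = 0.26 s.
Exhaled fraction f = 1 − e^(−t/τ) → t = −τ·ln(1 − f) = −0.26·ln(0.06) = 0.7315 s.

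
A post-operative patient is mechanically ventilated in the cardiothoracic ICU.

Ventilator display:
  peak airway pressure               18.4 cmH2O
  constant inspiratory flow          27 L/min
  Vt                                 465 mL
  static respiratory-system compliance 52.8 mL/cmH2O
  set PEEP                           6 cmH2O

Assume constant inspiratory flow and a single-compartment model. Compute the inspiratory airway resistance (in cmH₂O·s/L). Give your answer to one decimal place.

Flow: 27 L/min ÷ 60 = 0.45 L/s.
Equation of motion (constant flow): PIP = Vt/C + R·V̇ + PEEP.
R·V̇ = PIP − Vt/C − PEEP = 18.4 − 465/52.8 − 6 = 18.4 − 8.807 − 6 = 3.593 cmH2O.
R = 3.593 / 0.45 = 7.984 cmH2O·s/L.

8.0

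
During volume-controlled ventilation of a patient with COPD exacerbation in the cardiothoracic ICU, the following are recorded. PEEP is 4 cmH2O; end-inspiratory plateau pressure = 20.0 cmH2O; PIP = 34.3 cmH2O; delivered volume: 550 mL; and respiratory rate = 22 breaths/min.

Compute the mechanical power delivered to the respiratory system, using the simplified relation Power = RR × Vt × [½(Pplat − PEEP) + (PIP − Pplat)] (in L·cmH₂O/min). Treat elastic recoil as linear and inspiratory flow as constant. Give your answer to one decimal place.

Per-breath work = Vt × [½(Pplat−PEEP) + (PIP−Pplat)] = 0.550 × [0.5×16.0 + 14.3] = 0.550 × 22.3 = 12.265 L·cmH2O.
Power = 22 × 12.265 = 269.83 L·cmH2O/min.

269.8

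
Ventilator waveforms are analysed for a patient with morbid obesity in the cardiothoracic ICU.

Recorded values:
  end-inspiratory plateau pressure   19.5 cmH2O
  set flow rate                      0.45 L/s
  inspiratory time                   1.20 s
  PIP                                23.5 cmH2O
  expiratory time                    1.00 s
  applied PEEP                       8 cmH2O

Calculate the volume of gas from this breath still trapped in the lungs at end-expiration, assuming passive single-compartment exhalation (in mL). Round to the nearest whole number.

Vt = flow × Ti = 0.45 L/s × 1.20 s × 1000 mL/L = 540.0 mL.
R = (PIP − Pplat)/V̇ = (23.5 − 19.5) / 0.45 = 4.0/0.45 = 8.889 cmH2O·s/L.
C = Vt/(Pplat − PEEP) = 540.0 / (19.5 − 8) = 540.0/11.5 = 46.957 mL/cmH2O.
τ = R × C = 8.889 × 0.04696 L/cmH2O = 0.4174 s.
Fraction remaining = e^(−Te/τ) = e^(−1.00/0.4174) = 0.0911.
Trapped volume = 540.0 × 0.0911 = 49.194 mL.

49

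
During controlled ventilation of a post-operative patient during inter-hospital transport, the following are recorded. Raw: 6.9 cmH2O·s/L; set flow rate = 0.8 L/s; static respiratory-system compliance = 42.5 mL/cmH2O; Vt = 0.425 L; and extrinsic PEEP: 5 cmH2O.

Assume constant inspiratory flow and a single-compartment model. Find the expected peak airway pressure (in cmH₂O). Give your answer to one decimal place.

Equation of motion (constant flow): PIP = Vt/C + R·V̇ + PEEP.
PIP = 425/42.5 + 6.9×0.8 + 5 = 10.0 + 5.52 + 5 = 20.52 cmH2O.

20.5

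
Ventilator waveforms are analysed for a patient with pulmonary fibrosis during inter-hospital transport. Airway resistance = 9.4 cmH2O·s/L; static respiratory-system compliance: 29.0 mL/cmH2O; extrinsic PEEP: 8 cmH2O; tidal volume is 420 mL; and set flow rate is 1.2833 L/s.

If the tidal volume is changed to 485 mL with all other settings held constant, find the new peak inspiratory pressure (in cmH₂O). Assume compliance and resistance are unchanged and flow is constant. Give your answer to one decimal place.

36.8

PIP = Vt/C + R·V̇ + PEEP (constant-flow equation of motion).
Only the elastic term changes: ΔPIP = ΔVt / C = (485 − 420) / 29.0 = 2.241 cmH2O.
Original PIP = 420/29.0 + 9.4×1.2833 + 8 = 34.546 cmH2O; new PIP = 34.546 + (2.241) = 36.787 cmH2O.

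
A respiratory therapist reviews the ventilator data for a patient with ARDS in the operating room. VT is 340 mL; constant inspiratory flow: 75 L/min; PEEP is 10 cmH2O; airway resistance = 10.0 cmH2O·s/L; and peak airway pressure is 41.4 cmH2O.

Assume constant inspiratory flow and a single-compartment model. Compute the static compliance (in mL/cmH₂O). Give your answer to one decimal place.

18.0

Flow: 75 L/min ÷ 60 = 1.25 L/s.
Equation of motion (constant flow): PIP = Vt/C + R·V̇ + PEEP.
Vt/C = PIP − R·V̇ − PEEP = 41.4 − 10.0×1.25 − 10 = 41.4 − 12.5 − 10 = 18.9 cmH2O.
C = Vt / 18.9 = 340 / 18.9 = 17.989 mL/cmH2O.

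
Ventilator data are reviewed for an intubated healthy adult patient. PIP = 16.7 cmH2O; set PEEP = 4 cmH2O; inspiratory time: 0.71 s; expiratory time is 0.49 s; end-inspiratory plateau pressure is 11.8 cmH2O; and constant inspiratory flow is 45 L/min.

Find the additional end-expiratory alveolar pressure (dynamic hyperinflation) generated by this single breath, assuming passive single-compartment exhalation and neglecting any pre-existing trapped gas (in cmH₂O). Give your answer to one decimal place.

2.6

Flow: 45 L/min ÷ 60 = 0.75 L/s.
Vt = flow × Ti = 0.75 L/s × 0.71 s × 1000 mL/L = 532.5 mL.
R = (PIP − Pplat)/V̇ = (16.7 − 11.8) / 0.75 = 4.9/0.75 = 6.533 cmH2O·s/L.
C = Vt/(Pplat − PEEP) = 532.5 / (11.8 − 4) = 532.5/7.8 = 68.269 mL/cmH2O.
τ = R × C = 6.533 × 0.06827 L/cmH2O = 0.446 s.
Fraction remaining = e^(−Te/τ) = e^(−0.49/0.446) = 0.3333; trapped volume = 532.5 × 0.3333 = 177.48 mL.
Additional alveolar pressure from trapping ≈ V_trapped / C = 177.48 / 68.269 = 2.6 cmH2O.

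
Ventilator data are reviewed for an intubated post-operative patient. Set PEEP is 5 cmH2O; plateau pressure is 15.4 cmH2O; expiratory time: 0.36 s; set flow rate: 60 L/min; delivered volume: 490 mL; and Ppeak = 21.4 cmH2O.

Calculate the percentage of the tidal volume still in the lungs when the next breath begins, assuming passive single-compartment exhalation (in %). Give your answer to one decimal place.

Flow: 60 L/min ÷ 60 = 1 L/s.
R = (PIP − Pplat)/V̇ = (21.4 − 15.4) / 1 = 6.0/1 = 6.0 cmH2O·s/L.
C = Vt/(Pplat − PEEP) = 490.0 / (15.4 − 5) = 490.0/10.4 = 47.115 mL/cmH2O.
τ = R × C = 6.0 × 0.04712 L/cmH2O = 0.2827 s.
Fraction remaining at end-expiration = e^(−Te/τ) = e^(−0.36/0.2827) = 0.2799 → 27.99%.

28.0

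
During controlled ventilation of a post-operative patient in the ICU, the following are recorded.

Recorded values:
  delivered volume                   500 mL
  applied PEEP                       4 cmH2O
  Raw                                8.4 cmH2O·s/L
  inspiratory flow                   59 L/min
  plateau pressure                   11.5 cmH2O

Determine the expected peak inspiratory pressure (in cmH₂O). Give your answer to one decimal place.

Flow: 59 L/min ÷ 60 = 0.9833 L/s.
PIP = Pplat + Raw × flow = 11.5 + 8.4 × 0.9833 = 11.5 + 8.26 = 19.76 cmH2O.

19.8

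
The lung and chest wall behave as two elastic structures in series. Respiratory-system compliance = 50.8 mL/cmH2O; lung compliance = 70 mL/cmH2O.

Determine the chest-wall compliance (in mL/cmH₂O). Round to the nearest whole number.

1/Ccw = 1/Crs − 1/CL.
1/Ccw = 1/50.8 − 1/70 = 0.005399.
Ccw = 185.22 mL/cmH2O.

185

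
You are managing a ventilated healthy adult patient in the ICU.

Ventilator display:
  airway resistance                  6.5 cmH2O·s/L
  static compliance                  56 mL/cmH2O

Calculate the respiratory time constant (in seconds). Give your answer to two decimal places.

0.36

τ = R × C = 6.5 × 56 mL/cmH2O = 6.5 × 0.056 L/cmH2O = 0.364 s.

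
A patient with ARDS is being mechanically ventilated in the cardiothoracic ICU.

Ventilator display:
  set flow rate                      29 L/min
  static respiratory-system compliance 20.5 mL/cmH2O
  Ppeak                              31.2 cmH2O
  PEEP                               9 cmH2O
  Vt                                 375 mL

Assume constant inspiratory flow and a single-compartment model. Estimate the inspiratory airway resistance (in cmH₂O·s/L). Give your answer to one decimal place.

Flow: 29 L/min ÷ 60 = 0.4833 L/s.
Equation of motion (constant flow): PIP = Vt/C + R·V̇ + PEEP.
R·V̇ = PIP − Vt/C − PEEP = 31.2 − 375/20.5 − 9 = 31.2 − 18.293 − 9 = 3.907 cmH2O.
R = 3.907 / 0.4833 = 8.084 cmH2O·s/L.

8.1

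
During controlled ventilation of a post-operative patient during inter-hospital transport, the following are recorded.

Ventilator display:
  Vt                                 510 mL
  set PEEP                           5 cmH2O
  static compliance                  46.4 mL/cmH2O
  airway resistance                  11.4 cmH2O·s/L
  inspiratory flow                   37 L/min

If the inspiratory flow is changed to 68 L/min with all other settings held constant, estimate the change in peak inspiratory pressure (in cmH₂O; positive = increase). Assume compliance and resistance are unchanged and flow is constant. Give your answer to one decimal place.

5.9

Flow: 37 L/min ÷ 60 = 0.6167 L/s.
New flow: 68 L/min ÷ 60 = 1.1333 L/s.
PIP = Vt/C + R·V̇ + PEEP (constant-flow equation of motion).
Only the resistive term changes: ΔPIP = R × ΔV̇ = 11.4 × (1.1333 − 0.6167) = 11.4 × 0.5166 = 5.889 cmH2O.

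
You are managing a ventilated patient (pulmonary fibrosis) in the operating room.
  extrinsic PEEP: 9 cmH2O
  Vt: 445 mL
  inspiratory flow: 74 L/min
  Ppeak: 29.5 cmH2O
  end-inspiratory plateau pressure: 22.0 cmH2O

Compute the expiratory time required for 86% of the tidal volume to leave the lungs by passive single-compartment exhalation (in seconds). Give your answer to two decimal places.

0.41

Flow: 74 L/min ÷ 60 = 1.2333 L/s.
R = (PIP − Pplat)/V̇ = (29.5 − 22.0) / 1.2333 = 7.5/1.2333 = 6.081 cmH2O·s/L.
C = Vt/(Pplat − PEEP) = 445.0 / (22.0 − 9) = 445.0/13.0 = 34.231 mL/cmH2O.
τ = R × C = 6.081 × 0.03423 L/cmH2O = 0.2082 s.
t = −τ·ln(1 − 0.86) = −0.2082·ln(0.14) = 0.4093 s.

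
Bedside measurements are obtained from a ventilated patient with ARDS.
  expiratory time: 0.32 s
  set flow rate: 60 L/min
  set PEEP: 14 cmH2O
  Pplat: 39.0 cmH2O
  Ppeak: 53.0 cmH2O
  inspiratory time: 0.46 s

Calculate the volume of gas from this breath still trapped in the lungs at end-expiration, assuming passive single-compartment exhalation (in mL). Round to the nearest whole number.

Flow: 60 L/min ÷ 60 = 1 L/s.
Vt = flow × Ti = 1 L/s × 0.46 s × 1000 mL/L = 460.0 mL.
R = (PIP − Pplat)/V̇ = (53.0 − 39.0) / 1 = 14.0/1 = 14.0 cmH2O·s/L.
C = Vt/(Pplat − PEEP) = 460.0 / (39.0 − 14) = 460.0/25.0 = 18.4 mL/cmH2O.
τ = R × C = 14.0 × 0.0184 L/cmH2O = 0.2576 s.
Fraction remaining = e^(−Te/τ) = e^(−0.32/0.2576) = 0.2887.
Trapped volume = 460.0 × 0.2887 = 132.8 mL.

133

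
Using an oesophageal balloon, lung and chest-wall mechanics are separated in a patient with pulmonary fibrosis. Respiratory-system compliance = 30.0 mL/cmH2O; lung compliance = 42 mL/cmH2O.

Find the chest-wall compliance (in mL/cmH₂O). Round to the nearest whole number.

1/Ccw = 1/Crs − 1/CL.
1/Ccw = 1/30.0 − 1/42 = 0.009524.
Ccw = 105.0 mL/cmH2O.

105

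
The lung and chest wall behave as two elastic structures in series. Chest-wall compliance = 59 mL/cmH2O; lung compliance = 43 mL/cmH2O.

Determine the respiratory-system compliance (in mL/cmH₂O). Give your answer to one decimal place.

24.9

Lung and chest wall are elastances in series: 1/Crs = 1/CL + 1/Ccw.
1/Crs = 1/43 + 1/59 = 0.0402.
Crs = 24.876 mL/cmH2O.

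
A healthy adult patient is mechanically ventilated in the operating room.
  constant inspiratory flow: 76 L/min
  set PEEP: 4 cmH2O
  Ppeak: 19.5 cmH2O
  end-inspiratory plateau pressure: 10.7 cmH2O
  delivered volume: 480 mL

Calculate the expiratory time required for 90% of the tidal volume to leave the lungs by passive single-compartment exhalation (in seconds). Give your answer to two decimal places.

Flow: 76 L/min ÷ 60 = 1.2667 L/s.
R = (PIP − Pplat)/V̇ = (19.5 − 10.7) / 1.2667 = 8.8/1.2667 = 6.947 cmH2O·s/L.
C = Vt/(Pplat − PEEP) = 480.0 / (10.7 − 4) = 480.0/6.7 = 71.642 mL/cmH2O.
τ = R × C = 6.947 × 0.07164 L/cmH2O = 0.4977 s.
t = −τ·ln(1 − 0.90) = −0.4977·ln(0.1) = 1.146 s.

1.15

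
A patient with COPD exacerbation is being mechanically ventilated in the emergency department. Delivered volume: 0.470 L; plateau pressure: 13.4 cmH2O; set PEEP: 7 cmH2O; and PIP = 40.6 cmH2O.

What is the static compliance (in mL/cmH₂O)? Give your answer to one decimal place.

Cstat = Vt / (Pplat − PEEP) = 470 / (13.4 − 7) = 470 / 6.4 = 73.438 mL/cmH2O.

73.4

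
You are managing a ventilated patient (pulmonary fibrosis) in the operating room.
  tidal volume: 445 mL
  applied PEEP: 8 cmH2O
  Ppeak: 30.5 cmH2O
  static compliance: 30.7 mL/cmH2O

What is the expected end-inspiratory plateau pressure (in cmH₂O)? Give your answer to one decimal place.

Pplat = PEEP + Vt / Cstat = 8 + 445 / 30.7 = 8 + 14.495 = 22.495 cmH2O.

22.5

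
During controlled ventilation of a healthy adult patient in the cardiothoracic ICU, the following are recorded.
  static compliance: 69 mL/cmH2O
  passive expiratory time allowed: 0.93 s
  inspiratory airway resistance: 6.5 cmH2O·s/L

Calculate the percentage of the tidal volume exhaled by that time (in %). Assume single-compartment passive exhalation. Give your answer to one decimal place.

τ = R × C = 6.5 × 69 mL/cmH2O = 6.5 × 0.069 L/cmH2O = 0.4485 s.
Passive exhalation: V(t)/V₀ = e^(−t/τ) = e^(−0.93/0.4485) = 0.1257.
Fraction exhaled = 1 − 0.1257 = 0.8743 → 87.43%.

87.4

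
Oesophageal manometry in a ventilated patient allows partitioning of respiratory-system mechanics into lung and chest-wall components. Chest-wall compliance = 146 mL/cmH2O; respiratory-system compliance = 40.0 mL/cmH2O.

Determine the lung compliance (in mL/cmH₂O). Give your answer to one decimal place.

1/CL = 1/Crs − 1/Ccw.
1/CL = 1/40.0 − 1/146 = 0.01815.
CL = 55.096 mL/cmH2O.

55.1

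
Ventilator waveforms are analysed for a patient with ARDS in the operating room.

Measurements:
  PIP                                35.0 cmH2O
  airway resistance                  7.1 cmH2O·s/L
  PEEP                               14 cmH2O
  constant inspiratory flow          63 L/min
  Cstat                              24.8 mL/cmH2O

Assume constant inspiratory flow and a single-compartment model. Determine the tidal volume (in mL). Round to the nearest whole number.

Flow: 63 L/min ÷ 60 = 1.05 L/s.
Equation of motion (constant flow): PIP = Vt/C + R·V̇ + PEEP.
Vt/C = PIP − R·V̇ − PEEP = 35.0 − 7.455 − 14 = 13.545 cmH2O.
Vt = C × 13.545 = 24.8 × 13.545 = 335.92 mL.

336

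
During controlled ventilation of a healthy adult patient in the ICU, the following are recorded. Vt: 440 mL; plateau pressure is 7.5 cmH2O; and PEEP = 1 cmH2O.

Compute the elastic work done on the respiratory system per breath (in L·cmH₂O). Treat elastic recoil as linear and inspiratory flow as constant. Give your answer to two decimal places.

Elastic work ≈ ½ × (Pplat − PEEP) × Vt = 0.5 × (7.5 − 1) × 0.440 L = 0.5 × 6.5 × 0.440 = 1.43 L·cmH2O.

1.43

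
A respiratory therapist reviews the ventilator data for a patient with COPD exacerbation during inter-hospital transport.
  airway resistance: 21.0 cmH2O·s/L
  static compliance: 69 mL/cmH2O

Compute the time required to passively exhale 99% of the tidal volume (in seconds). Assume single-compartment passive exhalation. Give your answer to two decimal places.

6.67

τ = R × C = 21.0 × 69 mL/cmH2O = 21.0 × 0.069 L/cmH2O = 1.449 s.
Exhaled fraction f = 1 − e^(−t/τ) → t = −τ·ln(1 − f) = −1.449·ln(0.01) = 6.673 s.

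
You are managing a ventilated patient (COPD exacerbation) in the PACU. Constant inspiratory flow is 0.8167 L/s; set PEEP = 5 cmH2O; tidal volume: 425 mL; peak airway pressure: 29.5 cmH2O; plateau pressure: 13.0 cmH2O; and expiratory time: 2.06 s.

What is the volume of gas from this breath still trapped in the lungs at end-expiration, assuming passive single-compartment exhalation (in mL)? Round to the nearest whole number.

R = (PIP − Pplat)/V̇ = (29.5 − 13.0) / 0.8167 = 16.5/0.8167 = 20.203 cmH2O·s/L.
C = Vt/(Pplat − PEEP) = 425.0 / (13.0 − 5) = 425.0/8.0 = 53.125 mL/cmH2O.
τ = R × C = 20.203 × 0.05313 L/cmH2O = 1.073 s.
Fraction remaining = e^(−Te/τ) = e^(−2.06/1.073) = 0.1466.
Trapped volume = 425.0 × 0.1466 = 62.305 mL.

62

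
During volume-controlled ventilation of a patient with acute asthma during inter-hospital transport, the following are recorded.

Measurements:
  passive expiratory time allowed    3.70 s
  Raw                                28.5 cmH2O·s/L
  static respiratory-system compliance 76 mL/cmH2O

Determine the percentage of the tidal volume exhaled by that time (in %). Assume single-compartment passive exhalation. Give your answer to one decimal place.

81.9

τ = R × C = 28.5 × 76 mL/cmH2O = 28.5 × 0.076 L/cmH2O = 2.166 s.
Passive exhalation: V(t)/V₀ = e^(−t/τ) = e^(−3.70/2.166) = 0.1812.
Fraction exhaled = 1 − 0.1812 = 0.8188 → 81.88%.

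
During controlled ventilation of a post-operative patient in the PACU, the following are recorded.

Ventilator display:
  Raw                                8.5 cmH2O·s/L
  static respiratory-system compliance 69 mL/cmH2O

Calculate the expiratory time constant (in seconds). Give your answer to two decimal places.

τ = R × C = 8.5 × 69 mL/cmH2O = 8.5 × 0.069 L/cmH2O = 0.5865 s.

0.59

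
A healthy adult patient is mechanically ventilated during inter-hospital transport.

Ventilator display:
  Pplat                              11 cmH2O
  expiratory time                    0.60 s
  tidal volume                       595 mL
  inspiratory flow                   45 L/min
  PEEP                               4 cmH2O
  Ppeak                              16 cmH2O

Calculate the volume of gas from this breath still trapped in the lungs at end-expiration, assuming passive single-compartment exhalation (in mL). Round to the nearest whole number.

206

Flow: 45 L/min ÷ 60 = 0.75 L/s.
R = (PIP − Pplat)/V̇ = (16 − 11) / 0.75 = 5.0/0.75 = 6.667 cmH2O·s/L.
C = Vt/(Pplat − PEEP) = 595.0 / (11 − 4) = 595.0/7.0 = 85.0 mL/cmH2O.
τ = R × C = 6.667 × 0.085 L/cmH2O = 0.5667 s.
Fraction remaining = e^(−Te/τ) = e^(−0.60/0.5667) = 0.3469.
Trapped volume = 595.0 × 0.3469 = 206.41 mL.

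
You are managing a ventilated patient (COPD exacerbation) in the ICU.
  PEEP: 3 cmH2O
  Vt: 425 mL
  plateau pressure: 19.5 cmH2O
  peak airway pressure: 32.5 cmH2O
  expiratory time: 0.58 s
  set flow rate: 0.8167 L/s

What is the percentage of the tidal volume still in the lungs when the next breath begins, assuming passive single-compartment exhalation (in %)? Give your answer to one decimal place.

24.3

R = (PIP − Pplat)/V̇ = (32.5 − 19.5) / 0.8167 = 13.0/0.8167 = 15.918 cmH2O·s/L.
C = Vt/(Pplat − PEEP) = 425.0 / (19.5 − 3) = 425.0/16.5 = 25.758 mL/cmH2O.
τ = R × C = 15.918 × 0.02576 L/cmH2O = 0.41 s.
Fraction remaining at end-expiration = e^(−Te/τ) = e^(−0.58/0.41) = 0.243 → 24.3%.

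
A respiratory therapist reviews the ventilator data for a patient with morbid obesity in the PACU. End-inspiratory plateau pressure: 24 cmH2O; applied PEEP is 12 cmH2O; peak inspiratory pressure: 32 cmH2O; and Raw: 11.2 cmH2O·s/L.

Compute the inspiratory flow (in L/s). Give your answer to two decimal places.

0.71

flow = (PIP − Pplat) / Raw = 8.0 / 11.2 = 0.7143 L/s.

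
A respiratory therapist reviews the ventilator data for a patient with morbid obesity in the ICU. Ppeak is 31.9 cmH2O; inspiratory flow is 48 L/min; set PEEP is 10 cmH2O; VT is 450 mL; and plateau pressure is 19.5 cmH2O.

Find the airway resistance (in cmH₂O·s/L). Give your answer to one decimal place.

Flow: 48 L/min ÷ 60 = 0.8 L/s.
Raw = (PIP − Pplat) / flow = (31.9 − 19.5) / 0.8 = 12.4 / 0.8 = 15.5 cmH2O·s/L.

15.5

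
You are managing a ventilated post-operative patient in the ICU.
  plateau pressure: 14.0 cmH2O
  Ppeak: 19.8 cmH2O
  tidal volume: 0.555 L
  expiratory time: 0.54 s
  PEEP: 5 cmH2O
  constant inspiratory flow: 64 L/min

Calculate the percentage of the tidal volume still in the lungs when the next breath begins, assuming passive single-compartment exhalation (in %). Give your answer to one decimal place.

20.0

Flow: 64 L/min ÷ 60 = 1.0667 L/s.
R = (PIP − Pplat)/V̇ = (19.8 − 14.0) / 1.0667 = 5.8/1.0667 = 5.437 cmH2O·s/L.
C = Vt/(Pplat − PEEP) = 555.0 / (14.0 − 5) = 555.0/9.0 = 61.667 mL/cmH2O.
τ = R × C = 5.437 × 0.06167 L/cmH2O = 0.3353 s.
Fraction remaining at end-expiration = e^(−Te/τ) = e^(−0.54/0.3353) = 0.1998 → 19.98%.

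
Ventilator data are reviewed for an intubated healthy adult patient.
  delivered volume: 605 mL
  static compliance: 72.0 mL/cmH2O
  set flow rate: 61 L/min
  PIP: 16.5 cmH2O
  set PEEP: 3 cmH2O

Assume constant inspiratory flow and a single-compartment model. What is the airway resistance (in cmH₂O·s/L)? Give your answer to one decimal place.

5.0

Flow: 61 L/min ÷ 60 = 1.0167 L/s.
Equation of motion (constant flow): PIP = Vt/C + R·V̇ + PEEP.
R·V̇ = PIP − Vt/C − PEEP = 16.5 − 605/72.0 − 3 = 16.5 − 8.403 − 3 = 5.097 cmH2O.
R = 5.097 / 1.0167 = 5.013 cmH2O·s/L.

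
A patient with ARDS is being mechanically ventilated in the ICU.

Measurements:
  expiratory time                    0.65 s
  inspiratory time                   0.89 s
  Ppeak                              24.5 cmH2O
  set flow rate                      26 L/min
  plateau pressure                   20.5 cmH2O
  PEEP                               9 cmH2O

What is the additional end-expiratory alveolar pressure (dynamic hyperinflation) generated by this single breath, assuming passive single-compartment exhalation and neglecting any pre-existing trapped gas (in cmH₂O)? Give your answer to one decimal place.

1.4

Flow: 26 L/min ÷ 60 = 0.4333 L/s.
Vt = flow × Ti = 0.4333 L/s × 0.89 s × 1000 mL/L = 385.64 mL.
R = (PIP − Pplat)/V̇ = (24.5 − 20.5) / 0.4333 = 4.0/0.4333 = 9.231 cmH2O·s/L.
C = Vt/(Pplat − PEEP) = 385.64 / (20.5 − 9) = 385.64/11.5 = 33.534 mL/cmH2O.
τ = R × C = 9.231 × 0.03353 L/cmH2O = 0.3095 s.
Fraction remaining = e^(−Te/τ) = e^(−0.65/0.3095) = 0.1224; trapped volume = 385.64 × 0.1224 = 47.202 mL.
Additional alveolar pressure from trapping ≈ V_trapped / C = 47.202 / 33.534 = 1.408 cmH2O.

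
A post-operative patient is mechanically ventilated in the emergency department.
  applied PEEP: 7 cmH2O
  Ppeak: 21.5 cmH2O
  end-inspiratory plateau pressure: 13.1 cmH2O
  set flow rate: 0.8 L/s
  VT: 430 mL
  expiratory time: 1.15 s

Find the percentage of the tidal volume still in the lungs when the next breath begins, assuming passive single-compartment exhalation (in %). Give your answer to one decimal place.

21.1

R = (PIP − Pplat)/V̇ = (21.5 − 13.1) / 0.8 = 8.4/0.8 = 10.5 cmH2O·s/L.
C = Vt/(Pplat − PEEP) = 430.0 / (13.1 − 7) = 430.0/6.1 = 70.492 mL/cmH2O.
τ = R × C = 10.5 × 0.07049 L/cmH2O = 0.7401 s.
Fraction remaining at end-expiration = e^(−Te/τ) = e^(−1.15/0.7401) = 0.2114 → 21.14%.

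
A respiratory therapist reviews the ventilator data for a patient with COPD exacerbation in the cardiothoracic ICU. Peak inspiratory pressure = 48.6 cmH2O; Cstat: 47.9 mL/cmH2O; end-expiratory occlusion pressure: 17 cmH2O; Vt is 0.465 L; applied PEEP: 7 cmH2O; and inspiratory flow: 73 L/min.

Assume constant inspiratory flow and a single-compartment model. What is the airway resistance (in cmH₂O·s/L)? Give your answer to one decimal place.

18.0

Flow: 73 L/min ÷ 60 = 1.2167 L/s.
Total PEEP = 17 cmH2O (set 7 + intrinsic 10); this is the baseline alveolar pressure.
Equation of motion (constant flow): PIP = Vt/C + R·V̇ + PEEP.
R·V̇ = PIP − Vt/C − PEEP = 48.6 − 465/47.9 − 17 = 48.6 − 9.708 − 17 = 21.892 cmH2O.
R = 21.892 / 1.2167 = 17.993 cmH2O·s/L.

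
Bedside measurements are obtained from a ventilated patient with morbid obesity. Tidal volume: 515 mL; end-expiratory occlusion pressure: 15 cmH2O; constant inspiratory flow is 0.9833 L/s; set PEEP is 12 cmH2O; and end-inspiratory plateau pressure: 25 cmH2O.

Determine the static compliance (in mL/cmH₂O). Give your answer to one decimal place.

End-expiratory occlusion gives total PEEP = 15 cmH2O (intrinsic PEEP = 15 − 12 = 3). Use total PEEP for the elastic gradient.
Cstat = Vt / (Pplat − PEEPtotal) = 515 / (25 − 15) = 515 / 10.0 = 51.5 mL/cmH2O.

51.5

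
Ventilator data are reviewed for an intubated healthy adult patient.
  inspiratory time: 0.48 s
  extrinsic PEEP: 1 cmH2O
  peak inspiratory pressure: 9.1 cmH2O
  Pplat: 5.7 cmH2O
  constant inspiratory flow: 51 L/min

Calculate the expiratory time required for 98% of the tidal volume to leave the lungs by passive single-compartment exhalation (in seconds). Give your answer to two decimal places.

1.36

Flow: 51 L/min ÷ 60 = 0.85 L/s.
Vt = flow × Ti = 0.85 L/s × 0.48 s × 1000 mL/L = 408.0 mL.
R = (PIP − Pplat)/V̇ = (9.1 − 5.7) / 0.85 = 3.4/0.85 = 4.0 cmH2O·s/L.
C = Vt/(Pplat − PEEP) = 408.0 / (5.7 − 1) = 408.0/4.7 = 86.809 mL/cmH2O.
τ = R × C = 4.0 × 0.08681 L/cmH2O = 0.3472 s.
t = −τ·ln(1 − 0.98) = −0.3472·ln(0.02) = 1.358 s.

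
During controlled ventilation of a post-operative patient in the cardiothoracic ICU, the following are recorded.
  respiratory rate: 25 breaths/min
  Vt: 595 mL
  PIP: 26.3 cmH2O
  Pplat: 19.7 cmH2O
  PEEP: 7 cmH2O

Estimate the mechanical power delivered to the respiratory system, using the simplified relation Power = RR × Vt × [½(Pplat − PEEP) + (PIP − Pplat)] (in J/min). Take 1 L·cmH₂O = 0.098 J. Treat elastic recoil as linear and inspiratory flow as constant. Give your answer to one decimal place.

Per-breath work = Vt × [½(Pplat−PEEP) + (PIP−Pplat)] = 0.595 × [0.5×12.7 + 6.6] = 0.595 × 12.95 = 7.705 L·cmH2O.
Power = 25 × 7.705 = 192.63 L·cmH2O/min.
× 0.098 J/(L·cmH2O) → 18.878 J/min.

18.9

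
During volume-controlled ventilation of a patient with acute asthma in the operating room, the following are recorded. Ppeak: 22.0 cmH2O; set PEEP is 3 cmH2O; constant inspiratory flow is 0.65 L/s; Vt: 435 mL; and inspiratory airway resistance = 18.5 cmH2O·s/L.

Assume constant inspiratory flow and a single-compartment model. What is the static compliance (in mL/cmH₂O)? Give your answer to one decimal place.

Equation of motion (constant flow): PIP = Vt/C + R·V̇ + PEEP.
Vt/C = PIP − R·V̇ − PEEP = 22.0 − 18.5×0.65 − 3 = 22.0 − 12.025 − 3 = 6.975 cmH2O.
C = Vt / 6.975 = 435 / 6.975 = 62.366 mL/cmH2O.

62.4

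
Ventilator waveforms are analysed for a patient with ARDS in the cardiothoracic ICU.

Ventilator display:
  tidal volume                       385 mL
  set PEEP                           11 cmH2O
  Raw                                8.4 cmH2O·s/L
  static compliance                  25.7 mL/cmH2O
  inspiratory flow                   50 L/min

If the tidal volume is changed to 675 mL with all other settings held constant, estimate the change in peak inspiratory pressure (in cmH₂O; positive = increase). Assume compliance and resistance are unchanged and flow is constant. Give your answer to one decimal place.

PIP = Vt/C + R·V̇ + PEEP (constant-flow equation of motion).
Only the elastic term changes: ΔPIP = ΔVt / C = (675 − 385) / 25.7 = 11.284 cmH2O.

11.3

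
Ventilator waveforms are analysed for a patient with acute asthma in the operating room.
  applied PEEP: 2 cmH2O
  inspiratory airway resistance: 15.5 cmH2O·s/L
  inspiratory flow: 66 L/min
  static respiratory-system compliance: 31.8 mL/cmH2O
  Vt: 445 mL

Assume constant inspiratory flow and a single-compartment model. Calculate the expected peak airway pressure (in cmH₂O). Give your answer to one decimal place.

33.0

Flow: 66 L/min ÷ 60 = 1.1 L/s.
Equation of motion (constant flow): PIP = Vt/C + R·V̇ + PEEP.
PIP = 445/31.8 + 15.5×1.1 + 2 = 13.994 + 17.05 + 2 = 33.044 cmH2O.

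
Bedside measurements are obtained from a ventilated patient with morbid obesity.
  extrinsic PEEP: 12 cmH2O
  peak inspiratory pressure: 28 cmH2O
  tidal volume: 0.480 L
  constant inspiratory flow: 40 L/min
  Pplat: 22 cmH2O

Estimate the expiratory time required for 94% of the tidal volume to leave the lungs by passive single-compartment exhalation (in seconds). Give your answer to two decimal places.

1.22

Flow: 40 L/min ÷ 60 = 0.6667 L/s.
R = (PIP − Pplat)/V̇ = (28 − 22) / 0.6667 = 6.0/0.6667 = 9.0 cmH2O·s/L.
C = Vt/(Pplat − PEEP) = 480.0 / (22 − 12) = 480.0/10.0 = 48.0 mL/cmH2O.
τ = R × C = 9.0 × 0.048 L/cmH2O = 0.432 s.
t = −τ·ln(1 − 0.94) = −0.432·ln(0.06) = 1.215 s.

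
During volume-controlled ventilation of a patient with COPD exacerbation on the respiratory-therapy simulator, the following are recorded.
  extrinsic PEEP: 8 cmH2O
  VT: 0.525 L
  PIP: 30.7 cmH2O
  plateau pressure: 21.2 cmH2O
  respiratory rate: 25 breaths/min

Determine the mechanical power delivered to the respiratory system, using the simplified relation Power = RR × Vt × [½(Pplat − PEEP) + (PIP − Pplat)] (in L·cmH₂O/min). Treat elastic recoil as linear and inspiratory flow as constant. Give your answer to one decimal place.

211.3

Per-breath work = Vt × [½(Pplat−PEEP) + (PIP−Pplat)] = 0.525 × [0.5×13.2 + 9.5] = 0.525 × 16.1 = 8.453 L·cmH2O.
Power = 25 × 8.453 = 211.33 L·cmH2O/min.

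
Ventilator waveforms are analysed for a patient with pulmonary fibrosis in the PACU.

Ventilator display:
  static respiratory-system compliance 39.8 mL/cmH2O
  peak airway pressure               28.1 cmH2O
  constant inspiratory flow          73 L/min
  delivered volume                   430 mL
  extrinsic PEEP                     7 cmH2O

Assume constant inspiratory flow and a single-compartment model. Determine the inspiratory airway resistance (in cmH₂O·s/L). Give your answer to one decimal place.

Flow: 73 L/min ÷ 60 = 1.2167 L/s.
Equation of motion (constant flow): PIP = Vt/C + R·V̇ + PEEP.
R·V̇ = PIP − Vt/C − PEEP = 28.1 − 430/39.8 − 7 = 28.1 − 10.804 − 7 = 10.296 cmH2O.
R = 10.296 / 1.2167 = 8.462 cmH2O·s/L.

8.5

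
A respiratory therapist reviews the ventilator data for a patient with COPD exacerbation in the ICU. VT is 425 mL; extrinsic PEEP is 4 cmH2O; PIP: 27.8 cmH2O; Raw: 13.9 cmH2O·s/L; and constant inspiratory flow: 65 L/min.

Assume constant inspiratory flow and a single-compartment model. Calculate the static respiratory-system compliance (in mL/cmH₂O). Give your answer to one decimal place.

Flow: 65 L/min ÷ 60 = 1.0833 L/s.
Equation of motion (constant flow): PIP = Vt/C + R·V̇ + PEEP.
Vt/C = PIP − R·V̇ − PEEP = 27.8 − 13.9×1.0833 − 4 = 27.8 − 15.058 − 4 = 8.742 cmH2O.
C = Vt / 8.742 = 425 / 8.742 = 48.616 mL/cmH2O.

48.6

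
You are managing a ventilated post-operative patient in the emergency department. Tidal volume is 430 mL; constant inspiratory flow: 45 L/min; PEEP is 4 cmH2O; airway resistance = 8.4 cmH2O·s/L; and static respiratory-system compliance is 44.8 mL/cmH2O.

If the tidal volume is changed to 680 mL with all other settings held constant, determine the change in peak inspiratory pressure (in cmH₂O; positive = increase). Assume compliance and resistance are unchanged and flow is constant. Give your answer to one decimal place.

5.6

PIP = Vt/C + R·V̇ + PEEP (constant-flow equation of motion).
Only the elastic term changes: ΔPIP = ΔVt / C = (680 − 430) / 44.8 = 5.58 cmH2O.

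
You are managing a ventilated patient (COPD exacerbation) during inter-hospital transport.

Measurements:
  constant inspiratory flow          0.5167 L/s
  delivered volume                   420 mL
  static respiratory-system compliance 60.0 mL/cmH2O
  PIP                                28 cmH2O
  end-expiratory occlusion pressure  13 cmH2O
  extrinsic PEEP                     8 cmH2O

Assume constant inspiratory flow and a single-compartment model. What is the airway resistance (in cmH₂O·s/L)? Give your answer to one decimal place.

15.5

Total PEEP = 13 cmH2O (set 8 + intrinsic 5); this is the baseline alveolar pressure.
Equation of motion (constant flow): PIP = Vt/C + R·V̇ + PEEP.
R·V̇ = PIP − Vt/C − PEEP = 28 − 420/60.0 − 13 = 28 − 7.0 − 13 = 8.0 cmH2O.
R = 8.0 / 0.5167 = 15.483 cmH2O·s/L.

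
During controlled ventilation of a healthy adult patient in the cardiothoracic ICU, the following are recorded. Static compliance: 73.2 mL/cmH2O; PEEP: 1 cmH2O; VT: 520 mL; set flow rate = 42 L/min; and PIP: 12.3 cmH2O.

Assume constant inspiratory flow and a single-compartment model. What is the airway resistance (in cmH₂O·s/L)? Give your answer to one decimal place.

Flow: 42 L/min ÷ 60 = 0.7 L/s.
Equation of motion (constant flow): PIP = Vt/C + R·V̇ + PEEP.
R·V̇ = PIP − Vt/C − PEEP = 12.3 − 520/73.2 − 1 = 12.3 − 7.104 − 1 = 4.196 cmH2O.
R = 4.196 / 0.7 = 5.994 cmH2O·s/L.

6.0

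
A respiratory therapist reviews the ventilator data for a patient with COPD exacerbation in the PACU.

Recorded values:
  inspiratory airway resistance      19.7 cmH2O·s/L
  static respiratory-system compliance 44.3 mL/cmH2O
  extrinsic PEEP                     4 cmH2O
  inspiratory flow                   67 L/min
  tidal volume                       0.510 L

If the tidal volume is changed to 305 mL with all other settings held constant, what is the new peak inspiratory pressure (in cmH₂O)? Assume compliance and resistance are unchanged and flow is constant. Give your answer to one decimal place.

32.9

Flow: 67 L/min ÷ 60 = 1.1167 L/s.
PIP = Vt/C + R·V̇ + PEEP (constant-flow equation of motion).
Only the elastic term changes: ΔPIP = ΔVt / C = (305 − 510) / 44.3 = -4.628 cmH2O.
Original PIP = 510/44.3 + 19.7×1.1167 + 4 = 37.511 cmH2O; new PIP = 37.511 + (-4.628) = 32.883 cmH2O.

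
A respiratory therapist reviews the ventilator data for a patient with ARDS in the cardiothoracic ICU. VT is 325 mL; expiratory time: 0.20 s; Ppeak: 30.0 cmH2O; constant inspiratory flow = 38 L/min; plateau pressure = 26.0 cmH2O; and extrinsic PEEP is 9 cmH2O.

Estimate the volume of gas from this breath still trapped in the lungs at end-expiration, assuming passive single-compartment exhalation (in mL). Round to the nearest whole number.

Flow: 38 L/min ÷ 60 = 0.6333 L/s.
R = (PIP − Pplat)/V̇ = (30.0 − 26.0) / 0.6333 = 4.0/0.6333 = 6.316 cmH2O·s/L.
C = Vt/(Pplat − PEEP) = 325.0 / (26.0 − 9) = 325.0/17.0 = 19.118 mL/cmH2O.
τ = R × C = 6.316 × 0.01912 L/cmH2O = 0.1208 s.
Fraction remaining = e^(−Te/τ) = e^(−0.20/0.1208) = 0.191.
Trapped volume = 325.0 × 0.191 = 62.075 mL.

62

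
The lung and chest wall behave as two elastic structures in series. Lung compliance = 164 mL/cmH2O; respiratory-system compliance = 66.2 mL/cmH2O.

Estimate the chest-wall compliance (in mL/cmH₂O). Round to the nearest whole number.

1/Ccw = 1/Crs − 1/CL.
1/Ccw = 1/66.2 − 1/164 = 0.009008.
Ccw = 111.01 mL/cmH2O.

111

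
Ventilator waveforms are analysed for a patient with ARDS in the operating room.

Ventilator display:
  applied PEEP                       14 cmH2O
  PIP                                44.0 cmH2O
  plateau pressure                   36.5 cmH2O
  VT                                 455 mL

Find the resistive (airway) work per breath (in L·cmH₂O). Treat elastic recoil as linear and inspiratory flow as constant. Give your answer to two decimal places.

3.41

With constant inspiratory flow the resistive pressure is constant at PIP − Pplat = 44.0 − 36.5 = 7.5 cmH2O, so resistive work = 7.5 × 0.455 = 3.413 L·cmH2O.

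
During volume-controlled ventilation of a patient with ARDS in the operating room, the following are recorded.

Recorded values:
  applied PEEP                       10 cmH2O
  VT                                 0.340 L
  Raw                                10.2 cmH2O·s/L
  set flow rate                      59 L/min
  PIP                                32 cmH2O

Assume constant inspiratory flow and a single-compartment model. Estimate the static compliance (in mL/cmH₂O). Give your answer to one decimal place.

Flow: 59 L/min ÷ 60 = 0.9833 L/s.
Equation of motion (constant flow): PIP = Vt/C + R·V̇ + PEEP.
Vt/C = PIP − R·V̇ − PEEP = 32 − 10.2×0.9833 − 10 = 32 − 10.03 − 10 = 11.97 cmH2O.
C = Vt / 11.97 = 340 / 11.97 = 28.404 mL/cmH2O.

28.4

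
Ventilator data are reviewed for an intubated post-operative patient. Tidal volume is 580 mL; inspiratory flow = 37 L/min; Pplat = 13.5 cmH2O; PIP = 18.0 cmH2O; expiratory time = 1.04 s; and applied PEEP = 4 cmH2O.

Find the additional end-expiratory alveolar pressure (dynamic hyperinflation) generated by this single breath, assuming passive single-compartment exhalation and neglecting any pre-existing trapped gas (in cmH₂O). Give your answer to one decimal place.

Flow: 37 L/min ÷ 60 = 0.6167 L/s.
R = (PIP − Pplat)/V̇ = (18.0 − 13.5) / 0.6167 = 4.5/0.6167 = 7.297 cmH2O·s/L.
C = Vt/(Pplat − PEEP) = 580.0 / (13.5 − 4) = 580.0/9.5 = 61.053 mL/cmH2O.
τ = R × C = 7.297 × 0.06105 L/cmH2O = 0.4455 s.
Fraction remaining = e^(−Te/τ) = e^(−1.04/0.4455) = 0.09686; trapped volume = 580.0 × 0.09686 = 56.179 mL.
Additional alveolar pressure from trapping ≈ V_trapped / C = 56.179 / 61.053 = 0.9202 cmH2O.

0.9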